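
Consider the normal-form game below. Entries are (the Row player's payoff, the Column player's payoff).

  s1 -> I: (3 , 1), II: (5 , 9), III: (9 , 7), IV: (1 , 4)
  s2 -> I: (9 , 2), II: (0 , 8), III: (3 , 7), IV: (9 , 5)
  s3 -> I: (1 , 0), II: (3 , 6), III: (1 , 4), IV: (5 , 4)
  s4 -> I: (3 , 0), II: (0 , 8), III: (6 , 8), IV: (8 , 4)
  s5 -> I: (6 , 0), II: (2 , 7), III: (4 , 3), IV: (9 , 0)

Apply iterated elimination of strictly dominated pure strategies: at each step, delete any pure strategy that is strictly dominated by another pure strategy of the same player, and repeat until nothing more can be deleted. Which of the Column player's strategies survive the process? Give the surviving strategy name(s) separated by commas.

II

The Column player's strategy I is strictly dominated by II (s1: 9>1, s2: 8>2, s3: 6>0, s4: 8>0, s5: 7>0) and is removed.
For the Column player, II strictly dominates IV on the remaining rows (s1: 9>4, s2: 8>5, s3: 6>4, s4: 8>4, s5: 7>0); eliminate IV.
The Row player's strategy s2 is strictly dominated by s1 (II: 5>0, III: 9>3) and is removed.
For the Row player, s1 strictly dominates s3 on the remaining columns (II: 5>3, III: 9>1); eliminate s3.
For the Row player, s1 strictly dominates s4 on the remaining columns (II: 5>0, III: 9>6); eliminate s4.
The Row player's strategy s5 is strictly dominated by s1 (II: 5>2, III: 9>4) and is removed.
Column III is eliminated: II beats it against every remaining row (s1: 9>7).
Among the remaining strategies, none is strictly dominated by another pure strategy of the same player, so the elimination stops.
Surviving strategies — the Row player: {s1}; the Column player: {II}.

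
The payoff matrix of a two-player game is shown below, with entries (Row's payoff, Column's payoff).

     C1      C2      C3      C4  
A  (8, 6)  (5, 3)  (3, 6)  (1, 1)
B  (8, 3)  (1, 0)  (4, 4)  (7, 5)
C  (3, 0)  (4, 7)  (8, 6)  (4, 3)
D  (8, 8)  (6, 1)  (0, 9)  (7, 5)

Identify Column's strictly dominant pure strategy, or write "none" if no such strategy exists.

none

C1 fails to dominate C2 at C (0<7).
C2 fails to dominate C1 at A (3<6).
C3 fails to dominate C1 at A (6=6).
C4 fails to dominate C1 at A (1<6).
No single strategy dominates all the others.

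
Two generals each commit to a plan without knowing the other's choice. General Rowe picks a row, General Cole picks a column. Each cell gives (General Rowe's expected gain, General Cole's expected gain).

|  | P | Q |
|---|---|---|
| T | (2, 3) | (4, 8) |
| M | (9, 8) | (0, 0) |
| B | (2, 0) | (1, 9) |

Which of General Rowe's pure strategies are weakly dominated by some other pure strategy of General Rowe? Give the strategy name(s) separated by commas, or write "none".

B

T: no other strategy beats it everywhere (M at Q (4>0); B at Q (4>1)).
M: no other strategy beats it everywhere (T at P (9>2); B at P (9>2)).
T weakly dominates B — P: 2=2, Q: 4>1.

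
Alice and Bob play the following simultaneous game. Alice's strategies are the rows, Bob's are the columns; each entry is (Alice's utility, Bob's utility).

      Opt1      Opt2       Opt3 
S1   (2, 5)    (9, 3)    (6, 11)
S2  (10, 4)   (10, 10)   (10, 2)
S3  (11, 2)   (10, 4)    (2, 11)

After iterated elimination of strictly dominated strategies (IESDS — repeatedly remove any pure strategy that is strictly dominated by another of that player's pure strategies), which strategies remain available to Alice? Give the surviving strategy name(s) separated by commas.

S2, S3

For Alice, S2 strictly dominates S1 on the remaining columns (Opt1: 10>2, Opt2: 10>9, Opt3: 10>6); eliminate S1.
For Bob, Opt2 strictly dominates Opt1 on the remaining rows (S2: 10>4, S3: 4>2); eliminate Opt1.
Among the remaining strategies, none is strictly dominated by another pure strategy of the same player, so the elimination stops.
Surviving strategies — Alice: {S2, S3}; Bob: {Opt2, Opt3}.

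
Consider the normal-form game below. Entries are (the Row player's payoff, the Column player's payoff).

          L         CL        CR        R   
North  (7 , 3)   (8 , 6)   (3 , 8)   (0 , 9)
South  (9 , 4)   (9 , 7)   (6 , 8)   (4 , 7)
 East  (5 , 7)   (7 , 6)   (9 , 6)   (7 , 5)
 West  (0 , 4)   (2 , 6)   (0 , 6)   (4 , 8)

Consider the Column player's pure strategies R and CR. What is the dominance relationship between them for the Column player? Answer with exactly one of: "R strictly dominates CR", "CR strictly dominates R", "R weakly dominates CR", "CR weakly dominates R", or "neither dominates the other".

R's payoffs vs CR's, by the Row player's action — North: 9>8, South: 7<8, East: 5<6, West: 8>6.
R does better at North, West but worse at South, East; neither strategy dominates the other.

neither dominates the other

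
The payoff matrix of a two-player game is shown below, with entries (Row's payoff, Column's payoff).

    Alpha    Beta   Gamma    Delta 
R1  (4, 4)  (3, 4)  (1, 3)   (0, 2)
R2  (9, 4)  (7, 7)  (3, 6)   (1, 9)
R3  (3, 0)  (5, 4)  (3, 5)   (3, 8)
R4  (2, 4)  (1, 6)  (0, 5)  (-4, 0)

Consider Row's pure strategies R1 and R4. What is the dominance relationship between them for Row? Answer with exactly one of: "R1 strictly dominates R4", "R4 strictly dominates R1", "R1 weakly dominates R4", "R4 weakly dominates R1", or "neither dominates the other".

R1 strictly dominates R4

R1's payoffs vs R4's, by Column's action — Alpha: 4>2, Beta: 3>1, Gamma: 1>0, Delta: 0>-4.
R1 gives a strictly higher payoff against each opponent action, so R1 strictly dominates R4.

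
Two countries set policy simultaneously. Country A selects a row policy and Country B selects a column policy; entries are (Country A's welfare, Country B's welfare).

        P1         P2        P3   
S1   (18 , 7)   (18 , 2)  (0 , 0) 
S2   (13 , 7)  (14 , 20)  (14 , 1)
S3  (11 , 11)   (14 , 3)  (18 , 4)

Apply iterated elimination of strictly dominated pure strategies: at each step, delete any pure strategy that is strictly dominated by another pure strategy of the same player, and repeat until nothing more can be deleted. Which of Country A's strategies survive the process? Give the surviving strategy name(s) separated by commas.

Country B's strategy P3 is strictly dominated by P1 (S1: 7>0, S2: 7>1, S3: 11>4) and is removed.
For Country A, S1 strictly dominates S2 on the remaining columns (P1: 18>13, P2: 18>14); eliminate S2.
Country A's strategy S3 is strictly dominated by S1 (P1: 18>11, P2: 18>14) and is removed.
For Country B, P1 strictly dominates P2 on the remaining rows (S1: 7>2); eliminate P2.
Among the remaining strategies, none is strictly dominated by another pure strategy of the same player, so the elimination stops.
Surviving strategies — Country A: {S1}; Country B: {P1}.

S1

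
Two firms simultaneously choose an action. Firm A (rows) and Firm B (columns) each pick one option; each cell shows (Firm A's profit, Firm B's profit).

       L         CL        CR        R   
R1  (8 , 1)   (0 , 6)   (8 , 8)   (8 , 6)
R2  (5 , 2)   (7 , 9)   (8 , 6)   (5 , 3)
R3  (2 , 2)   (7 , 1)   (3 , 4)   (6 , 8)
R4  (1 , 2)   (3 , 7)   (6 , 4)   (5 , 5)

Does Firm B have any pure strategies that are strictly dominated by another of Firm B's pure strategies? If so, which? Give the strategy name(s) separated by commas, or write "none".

L is strictly dominated by CR (R1: 8>1, R2: 6>2, R3: 4>2, R4: 4>2).
Nothing dominates CL: L at R1 (6>1); CR at R2 (9>6); R at R1 (6=6).
CR: no other strategy beats it everywhere (L at R1 (8>1); CL at R1 (8>6); R at R1 (8>6)).
R is not dominated — it holds its own against L at R1 (6>1); CL at R1 (6=6); CR at R3 (8>4).

L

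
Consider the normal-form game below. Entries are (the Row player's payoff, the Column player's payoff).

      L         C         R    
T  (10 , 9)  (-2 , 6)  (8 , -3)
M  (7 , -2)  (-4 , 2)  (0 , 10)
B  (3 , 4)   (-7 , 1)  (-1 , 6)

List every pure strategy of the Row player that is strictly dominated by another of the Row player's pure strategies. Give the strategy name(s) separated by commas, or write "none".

Nothing dominates T: M at L (10>7); B at L (10>3).
T strictly dominates M — L: 10>7, C: -2>-4, R: 8>0.
B is strictly dominated by T (L: 10>3, C: -2>-7, R: 8>-1).

M, B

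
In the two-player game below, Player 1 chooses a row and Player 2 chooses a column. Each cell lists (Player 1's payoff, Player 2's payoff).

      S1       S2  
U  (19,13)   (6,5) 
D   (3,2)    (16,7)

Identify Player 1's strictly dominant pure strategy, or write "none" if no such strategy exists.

U fails to dominate D at S2 (6<16).
D fails to dominate U at S1 (3<19).
No single strategy dominates all the others.

none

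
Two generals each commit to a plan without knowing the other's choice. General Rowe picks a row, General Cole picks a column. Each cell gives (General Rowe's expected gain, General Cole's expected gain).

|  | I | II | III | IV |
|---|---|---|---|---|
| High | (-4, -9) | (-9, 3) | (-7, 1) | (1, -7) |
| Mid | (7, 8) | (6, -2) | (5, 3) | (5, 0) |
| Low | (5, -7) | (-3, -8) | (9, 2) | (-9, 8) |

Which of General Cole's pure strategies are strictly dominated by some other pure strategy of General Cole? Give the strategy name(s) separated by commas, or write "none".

none

I is not dominated — it holds its own against II at Mid (8>-2); III at Mid (8>3); IV at Mid (8>0).
Nothing dominates II: I at High (3>-9); III at High (3>1); IV at High (3>-7).
III: no other strategy beats it everywhere (I at High (1>-9); II at Mid (3>-2); IV at High (1>-7)).
Nothing dominates IV: I at High (-7>-9); II at Mid (0>-2); III at Low (8>2).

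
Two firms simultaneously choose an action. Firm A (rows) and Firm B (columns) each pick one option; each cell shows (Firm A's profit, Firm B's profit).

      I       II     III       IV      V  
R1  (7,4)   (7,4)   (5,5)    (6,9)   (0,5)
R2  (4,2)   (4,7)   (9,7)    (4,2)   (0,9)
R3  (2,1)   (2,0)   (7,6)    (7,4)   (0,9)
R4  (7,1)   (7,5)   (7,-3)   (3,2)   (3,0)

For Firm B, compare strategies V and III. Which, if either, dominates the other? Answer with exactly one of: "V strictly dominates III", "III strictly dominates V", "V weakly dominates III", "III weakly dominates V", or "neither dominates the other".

V's payoffs vs III's, by Firm A's action — R1: 5=5, R2: 9>7, R3: 9>6, R4: 0>-3.
V is at least as good everywhere and strictly better somewhere (tied only at R1), so V weakly but not strictly dominates III.

V weakly dominates III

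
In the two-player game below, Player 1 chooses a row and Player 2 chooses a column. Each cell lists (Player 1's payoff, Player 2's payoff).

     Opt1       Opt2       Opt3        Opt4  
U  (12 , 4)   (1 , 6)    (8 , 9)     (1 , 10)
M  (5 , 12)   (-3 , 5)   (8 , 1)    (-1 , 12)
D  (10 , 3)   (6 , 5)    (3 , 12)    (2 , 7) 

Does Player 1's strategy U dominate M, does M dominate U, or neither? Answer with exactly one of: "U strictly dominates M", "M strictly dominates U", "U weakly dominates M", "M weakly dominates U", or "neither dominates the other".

U weakly dominates M

Compare U to M across each opponent action: Opt1: 12>5, Opt2: 1>-3, Opt3: 8=8, Opt4: 1>-1.
U is at least as good everywhere and strictly better somewhere (tied only at Opt3), so U weakly but not strictly dominates M.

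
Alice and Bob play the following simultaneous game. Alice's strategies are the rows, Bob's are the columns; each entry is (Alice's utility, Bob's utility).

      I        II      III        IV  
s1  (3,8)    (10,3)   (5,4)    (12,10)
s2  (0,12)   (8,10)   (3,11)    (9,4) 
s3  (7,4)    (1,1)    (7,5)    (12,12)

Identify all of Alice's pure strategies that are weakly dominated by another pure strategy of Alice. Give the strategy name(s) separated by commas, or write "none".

s1 is not dominated — it holds its own against s2 at I (3>0); s3 at II (10>1).
s2: dominated, since s1 does at least as well everywhere (I: 3>0, II: 10>8, III: 5>3, IV: 12>9).
s3: no other strategy beats it everywhere (s1 at I (7>3); s2 at I (7>0)).

s2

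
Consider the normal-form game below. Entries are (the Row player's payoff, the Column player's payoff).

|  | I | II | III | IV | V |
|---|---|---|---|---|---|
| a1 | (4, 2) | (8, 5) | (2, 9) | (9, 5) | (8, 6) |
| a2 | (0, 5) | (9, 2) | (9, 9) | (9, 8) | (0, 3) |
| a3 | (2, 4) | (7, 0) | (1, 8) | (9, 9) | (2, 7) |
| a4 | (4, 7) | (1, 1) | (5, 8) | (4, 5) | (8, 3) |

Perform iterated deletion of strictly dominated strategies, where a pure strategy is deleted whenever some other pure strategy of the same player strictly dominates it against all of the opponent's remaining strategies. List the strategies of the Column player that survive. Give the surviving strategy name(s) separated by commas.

III, IV

For the Column player, III strictly dominates I on the remaining rows (a1: 9>2, a2: 9>5, a3: 8>4, a4: 8>7); eliminate I.
For the Column player, III strictly dominates II on the remaining rows (a1: 9>5, a2: 9>2, a3: 8>0, a4: 8>1); eliminate II.
For the Column player, III strictly dominates V on the remaining rows (a1: 9>6, a2: 9>3, a3: 8>7, a4: 8>3); eliminate V.
For the Row player, a2 strictly dominates a4 on the remaining columns (III: 9>5, IV: 9>4); eliminate a4.
Among the remaining strategies, none is strictly dominated by another pure strategy of the same player, so the elimination stops.
Surviving strategies — the Row player: {a1, a2, a3}; the Column player: {III, IV}.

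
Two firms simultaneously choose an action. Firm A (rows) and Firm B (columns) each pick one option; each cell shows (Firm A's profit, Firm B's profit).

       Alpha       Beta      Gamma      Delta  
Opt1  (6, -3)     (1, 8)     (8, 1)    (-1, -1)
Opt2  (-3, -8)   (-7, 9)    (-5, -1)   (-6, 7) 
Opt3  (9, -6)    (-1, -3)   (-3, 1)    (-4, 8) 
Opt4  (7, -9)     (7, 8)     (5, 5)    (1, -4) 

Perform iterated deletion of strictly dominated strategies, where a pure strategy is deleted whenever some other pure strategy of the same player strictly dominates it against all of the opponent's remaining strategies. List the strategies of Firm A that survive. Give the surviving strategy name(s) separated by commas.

Opt4

Row Opt2 is eliminated: Opt1 beats it against every remaining column (Alpha: 6>-3, Beta: 1>-7, Gamma: 8>-5, Delta: -1>-6).
Firm B's strategy Alpha is strictly dominated by Beta (Opt1: 8>-3, Opt3: -3>-6, Opt4: 8>-9) and is removed.
For Firm A, Opt1 strictly dominates Opt3 on the remaining columns (Beta: 1>-1, Gamma: 8>-3, Delta: -1>-4); eliminate Opt3.
Firm B's strategy Gamma is strictly dominated by Beta (Opt1: 8>1, Opt4: 8>5) and is removed.
Firm A's strategy Opt1 is strictly dominated by Opt4 (Beta: 7>1, Delta: 1>-1) and is removed.
Firm B's strategy Delta is strictly dominated by Beta (Opt4: 8>-4) and is removed.
Among the remaining strategies, none is strictly dominated by another pure strategy of the same player, so the elimination stops.
Surviving strategies — Firm A: {Opt4}; Firm B: {Beta}.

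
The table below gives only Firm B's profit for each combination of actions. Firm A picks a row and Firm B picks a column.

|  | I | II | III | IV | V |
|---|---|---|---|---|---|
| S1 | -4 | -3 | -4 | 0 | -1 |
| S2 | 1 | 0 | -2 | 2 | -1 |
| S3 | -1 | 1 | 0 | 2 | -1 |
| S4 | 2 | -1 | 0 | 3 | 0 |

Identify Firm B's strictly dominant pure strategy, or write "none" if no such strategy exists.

IV vs I: S1: 0>-4, S2: 2>1, S3: 2>-1, S4: 3>2.
IV vs II: S1: 0>-3, S2: 2>0, S3: 2>1, S4: 3>-1.
IV vs III: S1: 0>-4, S2: 2>-2, S3: 2>0, S4: 3>0.
IV vs V: S1: 0>-1, S2: 2>-1, S3: 2>-1, S4: 3>0.
IV strictly beats every other strategy against every opponent action, so it is strictly dominant.

IV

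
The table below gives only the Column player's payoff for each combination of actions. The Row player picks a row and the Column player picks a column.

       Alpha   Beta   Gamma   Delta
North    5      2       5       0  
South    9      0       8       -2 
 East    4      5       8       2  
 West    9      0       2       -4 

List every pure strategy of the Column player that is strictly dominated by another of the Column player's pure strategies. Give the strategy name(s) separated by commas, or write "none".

Alpha is not dominated — it holds its own against Beta at North (5>2); Gamma at North (5=5); Delta at North (5>0).
Beta is strictly dominated by Gamma (North: 5>2, South: 8>0, East: 8>5, West: 2>0).
Gamma is not dominated — it holds its own against Alpha at North (5=5); Beta at North (5>2); Delta at North (5>0).
Delta: dominated, since Alpha does at least as well everywhere (North: 5>0, South: 9>-2, East: 4>2, West: 9>-4).

Beta, Delta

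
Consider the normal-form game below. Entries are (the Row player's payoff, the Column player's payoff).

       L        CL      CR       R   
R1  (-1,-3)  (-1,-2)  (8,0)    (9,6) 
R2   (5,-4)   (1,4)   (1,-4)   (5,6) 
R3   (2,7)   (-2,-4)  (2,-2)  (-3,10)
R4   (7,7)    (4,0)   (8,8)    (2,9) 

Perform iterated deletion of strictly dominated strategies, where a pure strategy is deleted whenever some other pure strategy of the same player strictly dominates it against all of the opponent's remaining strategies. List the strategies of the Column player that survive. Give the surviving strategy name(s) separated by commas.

R

Row R3 is eliminated: R4 beats it against every remaining column (L: 7>2, CL: 4>-2, CR: 8>2, R: 2>-3).
For the Column player, R strictly dominates L on the remaining rows (R1: 6>-3, R2: 6>-4, R4: 9>7); eliminate L.
Column CL is eliminated: R beats it against every remaining row (R1: 6>-2, R2: 6>4, R4: 9>0).
For the Row player, R1 strictly dominates R2 on the remaining columns (CR: 8>1, R: 9>5); eliminate R2.
Column CR is eliminated: R beats it against every remaining row (R1: 6>0, R4: 9>8).
Row R4 is eliminated: R1 beats it against every remaining column (R: 9>2).
Among the remaining strategies, none is strictly dominated by another pure strategy of the same player, so the elimination stops.
Surviving strategies — the Row player: {R1}; the Column player: {R}.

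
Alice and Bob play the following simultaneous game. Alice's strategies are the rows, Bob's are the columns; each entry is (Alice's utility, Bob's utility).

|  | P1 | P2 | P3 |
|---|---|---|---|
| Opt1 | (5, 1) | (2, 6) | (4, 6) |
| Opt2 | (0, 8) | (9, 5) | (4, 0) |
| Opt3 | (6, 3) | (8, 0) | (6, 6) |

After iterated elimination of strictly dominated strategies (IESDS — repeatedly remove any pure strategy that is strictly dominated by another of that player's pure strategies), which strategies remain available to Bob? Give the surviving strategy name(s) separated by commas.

P3

Row Opt1 is eliminated: Opt3 beats it against every remaining column (P1: 6>5, P2: 8>2, P3: 6>4).
For Bob, P1 strictly dominates P2 on the remaining rows (Opt2: 8>5, Opt3: 3>0); eliminate P2.
For Alice, Opt3 strictly dominates Opt2 on the remaining columns (P1: 6>0, P3: 6>4); eliminate Opt2.
Column P1 is eliminated: P3 beats it against every remaining row (Opt3: 6>3).
Among the remaining strategies, none is strictly dominated by another pure strategy of the same player, so the elimination stops.
Surviving strategies — Alice: {Opt3}; Bob: {P3}.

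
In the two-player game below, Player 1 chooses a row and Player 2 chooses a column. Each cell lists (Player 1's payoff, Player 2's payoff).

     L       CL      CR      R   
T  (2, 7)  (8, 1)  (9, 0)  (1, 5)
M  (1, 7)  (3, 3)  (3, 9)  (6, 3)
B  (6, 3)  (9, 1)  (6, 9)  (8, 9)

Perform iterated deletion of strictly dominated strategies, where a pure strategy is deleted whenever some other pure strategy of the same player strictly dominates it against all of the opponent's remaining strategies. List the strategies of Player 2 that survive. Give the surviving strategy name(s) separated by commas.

For Player 1, B strictly dominates M on the remaining columns (L: 6>1, CL: 9>3, CR: 6>3, R: 8>6); eliminate M.
Player 2's strategy CL is strictly dominated by L (T: 7>1, B: 3>1) and is removed.
Among the remaining strategies, none is strictly dominated by another pure strategy of the same player, so the elimination stops.
Surviving strategies — Player 1: {T, B}; Player 2: {L, CR, R}.

L, CR, R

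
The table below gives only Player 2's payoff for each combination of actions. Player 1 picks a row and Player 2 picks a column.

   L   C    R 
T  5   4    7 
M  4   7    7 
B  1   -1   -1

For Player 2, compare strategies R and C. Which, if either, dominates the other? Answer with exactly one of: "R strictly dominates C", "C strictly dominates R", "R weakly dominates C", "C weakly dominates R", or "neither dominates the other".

R's payoffs vs C's, by Player 1's action — T: 7>4, M: 7=7, B: -1=-1.
R is at least as good everywhere and strictly better somewhere (tied only at M, B), so R weakly but not strictly dominates C.

R weakly dominates C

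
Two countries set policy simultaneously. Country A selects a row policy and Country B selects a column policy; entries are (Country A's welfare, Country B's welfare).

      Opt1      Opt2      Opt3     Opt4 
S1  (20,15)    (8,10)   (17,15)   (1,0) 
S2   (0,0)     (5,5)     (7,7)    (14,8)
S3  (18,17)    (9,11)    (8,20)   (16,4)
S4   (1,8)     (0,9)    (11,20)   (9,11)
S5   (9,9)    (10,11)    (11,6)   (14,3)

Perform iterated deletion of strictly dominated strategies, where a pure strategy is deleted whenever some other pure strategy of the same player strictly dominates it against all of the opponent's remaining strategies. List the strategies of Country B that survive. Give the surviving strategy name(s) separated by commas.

Opt1, Opt2, Opt3

Row S2 is eliminated: S3 beats it against every remaining column (Opt1: 18>0, Opt2: 9>5, Opt3: 8>7, Opt4: 16>14).
Column Opt4 is eliminated: Opt3 beats it against every remaining row (S1: 15>0, S3: 20>4, S4: 20>11, S5: 6>3).
Country A's strategy S4 is strictly dominated by S1 (Opt1: 20>1, Opt2: 8>0, Opt3: 17>11) and is removed.
Among the remaining strategies, none is strictly dominated by another pure strategy of the same player, so the elimination stops.
Surviving strategies — Country A: {S1, S3, S5}; Country B: {Opt1, Opt2, Opt3}.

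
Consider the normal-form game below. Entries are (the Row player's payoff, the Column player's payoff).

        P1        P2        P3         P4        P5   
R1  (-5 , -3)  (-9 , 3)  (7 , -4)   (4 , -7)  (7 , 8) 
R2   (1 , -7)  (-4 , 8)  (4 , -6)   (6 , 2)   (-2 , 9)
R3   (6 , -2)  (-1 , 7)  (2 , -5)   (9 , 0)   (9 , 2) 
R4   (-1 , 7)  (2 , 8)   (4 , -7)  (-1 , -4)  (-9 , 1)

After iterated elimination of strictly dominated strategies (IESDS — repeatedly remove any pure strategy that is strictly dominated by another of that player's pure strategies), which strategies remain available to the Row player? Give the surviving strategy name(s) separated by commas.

R4

For the Column player, P2 strictly dominates P1 on the remaining rows (R1: 3>-3, R2: 8>-7, R3: 7>-2, R4: 8>7); eliminate P1.
For the Column player, P2 strictly dominates P3 on the remaining rows (R1: 3>-4, R2: 8>-6, R3: 7>-5, R4: 8>-7); eliminate P3.
For the Row player, R3 strictly dominates R1 on the remaining columns (P2: -1>-9, P4: 9>4, P5: 9>7); eliminate R1.
The Row player's strategy R2 is strictly dominated by R3 (P2: -1>-4, P4: 9>6, P5: 9>-2) and is removed.
For the Column player, P2 strictly dominates P4 on the remaining rows (R3: 7>0, R4: 8>-4); eliminate P4.
The Column player's strategy P5 is strictly dominated by P2 (R3: 7>2, R4: 8>1) and is removed.
The Row player's strategy R3 is strictly dominated by R4 (P2: 2>-1) and is removed.
Among the remaining strategies, none is strictly dominated by another pure strategy of the same player, so the elimination stops.
Surviving strategies — the Row player: {R4}; the Column player: {P2}.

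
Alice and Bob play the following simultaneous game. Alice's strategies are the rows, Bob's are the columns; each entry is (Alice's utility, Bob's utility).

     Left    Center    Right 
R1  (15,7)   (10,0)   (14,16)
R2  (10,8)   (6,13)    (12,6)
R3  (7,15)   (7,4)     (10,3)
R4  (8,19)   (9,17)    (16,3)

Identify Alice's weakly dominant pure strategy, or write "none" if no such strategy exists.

R1 fails to dominate R4 at Right (14<16).
R2 fails to dominate R1 at Left (10<15).
R3 fails to dominate R1 at Left (7<15).
R4 fails to dominate R1 at Left (8<15).
No single strategy dominates all the others.

none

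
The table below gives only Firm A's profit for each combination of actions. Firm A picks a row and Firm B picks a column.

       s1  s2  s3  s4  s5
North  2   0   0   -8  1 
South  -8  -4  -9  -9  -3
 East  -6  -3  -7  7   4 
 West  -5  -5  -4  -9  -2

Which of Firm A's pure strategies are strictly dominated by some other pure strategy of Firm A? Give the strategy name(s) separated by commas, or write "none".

South, West

North: no other strategy beats it everywhere (South at s1 (2>-8); East at s1 (2>-6); West at s1 (2>-5)).
North strictly dominates South — s1: 2>-8, s2: 0>-4, s3: 0>-9, s4: -8>-9, s5: 1>-3.
Nothing dominates East: North at s4 (7>-8); South at s1 (-6>-8); West at s2 (-3>-5).
West is strictly dominated by North (s1: 2>-5, s2: 0>-5, s3: 0>-4, s4: -8>-9, s5: 1>-2).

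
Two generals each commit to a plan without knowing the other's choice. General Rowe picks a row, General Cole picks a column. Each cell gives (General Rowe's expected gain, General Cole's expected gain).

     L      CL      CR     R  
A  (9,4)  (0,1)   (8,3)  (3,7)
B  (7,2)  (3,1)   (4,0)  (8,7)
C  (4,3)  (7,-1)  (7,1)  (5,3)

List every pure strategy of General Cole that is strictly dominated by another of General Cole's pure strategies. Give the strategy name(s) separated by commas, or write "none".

L is not dominated — it holds its own against CL at A (4>1); CR at A (4>3); R at C (3=3).
L strictly dominates CL — A: 4>1, B: 2>1, C: 3>-1.
CR is strictly dominated by L (A: 4>3, B: 2>0, C: 3>1).
Nothing dominates R: L at A (7>4); CL at A (7>1); CR at A (7>3).

CL, CR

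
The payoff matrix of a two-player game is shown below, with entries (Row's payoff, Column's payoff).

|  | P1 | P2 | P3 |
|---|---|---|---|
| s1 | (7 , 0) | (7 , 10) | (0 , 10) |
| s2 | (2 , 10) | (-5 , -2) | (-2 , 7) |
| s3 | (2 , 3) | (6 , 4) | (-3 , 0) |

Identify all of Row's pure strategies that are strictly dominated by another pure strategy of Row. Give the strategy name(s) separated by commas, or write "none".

s1: no other strategy beats it everywhere (s2 at P1 (7>2); s3 at P1 (7>2)).
s2 is strictly dominated by s1 (P1: 7>2, P2: 7>-5, P3: 0>-2).
s3 is strictly dominated by s1 (P1: 7>2, P2: 7>6, P3: 0>-3).

s2, s3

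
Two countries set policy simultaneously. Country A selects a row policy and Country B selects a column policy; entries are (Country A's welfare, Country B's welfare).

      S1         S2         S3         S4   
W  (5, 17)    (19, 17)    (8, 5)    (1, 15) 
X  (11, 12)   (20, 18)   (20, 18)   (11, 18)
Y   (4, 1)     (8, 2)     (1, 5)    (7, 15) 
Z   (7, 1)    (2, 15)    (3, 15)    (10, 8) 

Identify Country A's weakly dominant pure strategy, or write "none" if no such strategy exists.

X vs W: S1: 11>5, S2: 20>19, S3: 20>8, S4: 11>1.
X vs Y: S1: 11>4, S2: 20>8, S3: 20>1, S4: 11>7.
X vs Z: S1: 11>7, S2: 20>2, S3: 20>3, S4: 11>10.
X is at least as good as every other strategy against every opponent action, so it is weakly dominant.

X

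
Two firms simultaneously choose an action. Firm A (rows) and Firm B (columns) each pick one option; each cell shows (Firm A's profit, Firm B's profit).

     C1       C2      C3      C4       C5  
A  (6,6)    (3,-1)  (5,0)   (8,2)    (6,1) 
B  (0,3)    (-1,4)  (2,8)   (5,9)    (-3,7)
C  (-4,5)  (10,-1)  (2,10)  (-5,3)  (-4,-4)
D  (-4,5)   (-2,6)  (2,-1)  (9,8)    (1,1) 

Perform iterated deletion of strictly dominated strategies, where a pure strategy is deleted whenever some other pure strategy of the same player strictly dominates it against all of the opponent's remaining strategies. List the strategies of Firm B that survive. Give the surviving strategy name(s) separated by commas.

Firm A's strategy B is strictly dominated by A (C1: 6>0, C2: 3>-1, C3: 5>2, C4: 8>5, C5: 6>-3) and is removed.
Column C2 is eliminated: C4 beats it against every remaining row (A: 2>-1, C: 3>-1, D: 8>6).
Row C is eliminated: A beats it against every remaining column (C1: 6>-4, C3: 5>2, C4: 8>-5, C5: 6>-4).
Column C3 is eliminated: C1 beats it against every remaining row (A: 6>0, D: 5>-1).
Column C5 is eliminated: C1 beats it against every remaining row (A: 6>1, D: 5>1).
Among the remaining strategies, none is strictly dominated by another pure strategy of the same player, so the elimination stops.
Surviving strategies — Firm A: {A, D}; Firm B: {C1, C4}.

C1, C4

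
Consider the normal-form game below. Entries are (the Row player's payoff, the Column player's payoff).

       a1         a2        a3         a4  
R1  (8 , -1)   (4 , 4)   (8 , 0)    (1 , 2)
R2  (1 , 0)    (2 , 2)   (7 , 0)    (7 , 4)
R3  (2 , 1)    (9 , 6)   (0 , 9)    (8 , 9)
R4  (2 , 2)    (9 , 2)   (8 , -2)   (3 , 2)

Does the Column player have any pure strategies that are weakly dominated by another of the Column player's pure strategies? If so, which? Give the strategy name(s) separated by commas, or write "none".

a1: dominated, since a2 does at least as well everywhere (R1: 4>-1, R2: 2>0, R3: 6>1, R4: 2=2).
a2: no other strategy beats it everywhere (a1 at R1 (4>-1); a3 at R1 (4>0); a4 at R1 (4>2)).
a4 weakly dominates a3 — R1: 2>0, R2: 4>0, R3: 9=9, R4: 2>-2.
Nothing dominates a4: a1 at R1 (2>-1); a2 at R2 (4>2); a3 at R1 (2>0).

a1, a3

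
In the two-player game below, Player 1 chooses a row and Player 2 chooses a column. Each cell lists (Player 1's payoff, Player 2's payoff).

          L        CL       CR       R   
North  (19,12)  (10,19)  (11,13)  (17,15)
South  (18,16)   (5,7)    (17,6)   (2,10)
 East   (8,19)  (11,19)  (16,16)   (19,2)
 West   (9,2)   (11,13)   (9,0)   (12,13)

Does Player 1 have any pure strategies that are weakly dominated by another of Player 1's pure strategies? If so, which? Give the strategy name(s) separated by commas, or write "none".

none

Nothing dominates North: South at L (19>18); East at L (19>8); West at L (19>9).
South: no other strategy beats it everywhere (North at CR (17>11); East at L (18>8); West at L (18>9)).
East is not dominated — it holds its own against North at CL (11>10); South at CL (11>5); West at CR (16>9).
West: no other strategy beats it everywhere (North at CL (11>10); South at CL (11>5); East at L (9>8)).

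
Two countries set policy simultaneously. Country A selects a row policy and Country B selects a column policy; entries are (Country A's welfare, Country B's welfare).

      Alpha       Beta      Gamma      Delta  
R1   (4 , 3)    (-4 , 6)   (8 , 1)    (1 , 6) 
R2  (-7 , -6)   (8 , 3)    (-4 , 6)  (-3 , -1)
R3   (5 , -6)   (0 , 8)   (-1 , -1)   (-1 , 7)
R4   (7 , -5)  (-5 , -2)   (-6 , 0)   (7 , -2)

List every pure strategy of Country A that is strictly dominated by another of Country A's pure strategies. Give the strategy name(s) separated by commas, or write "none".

Nothing dominates R1: R2 at Alpha (4>-7); R3 at Gamma (8>-1); R4 at Beta (-4>-5).
Nothing dominates R2: R1 at Beta (8>-4); R3 at Beta (8>0); R4 at Beta (8>-5).
R3 is not dominated — it holds its own against R1 at Alpha (5>4); R2 at Alpha (5>-7); R4 at Beta (0>-5).
Nothing dominates R4: R1 at Alpha (7>4); R2 at Alpha (7>-7); R3 at Alpha (7>5).

none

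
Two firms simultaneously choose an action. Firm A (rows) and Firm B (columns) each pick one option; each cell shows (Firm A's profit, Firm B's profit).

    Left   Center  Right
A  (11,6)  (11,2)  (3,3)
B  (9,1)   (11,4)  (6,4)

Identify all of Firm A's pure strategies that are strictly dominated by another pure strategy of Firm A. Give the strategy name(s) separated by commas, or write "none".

none

A is not dominated — it holds its own against B at Left (11>9).
B: no other strategy beats it everywhere (A at Center (11=11)).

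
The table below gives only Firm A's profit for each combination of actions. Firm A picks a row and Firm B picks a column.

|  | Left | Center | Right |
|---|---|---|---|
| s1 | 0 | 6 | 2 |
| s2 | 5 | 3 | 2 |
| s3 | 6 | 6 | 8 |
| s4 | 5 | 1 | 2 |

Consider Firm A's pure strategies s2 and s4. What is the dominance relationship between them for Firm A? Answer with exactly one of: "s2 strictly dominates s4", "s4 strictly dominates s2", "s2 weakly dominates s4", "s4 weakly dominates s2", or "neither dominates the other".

Compare s2 to s4 across every action of Firm B: Left: 5=5, Center: 3>1, Right: 2=2.
s2 is at least as good everywhere and strictly better somewhere (tied only at Left, Right), so s2 weakly but not strictly dominates s4.

s2 weakly dominates s4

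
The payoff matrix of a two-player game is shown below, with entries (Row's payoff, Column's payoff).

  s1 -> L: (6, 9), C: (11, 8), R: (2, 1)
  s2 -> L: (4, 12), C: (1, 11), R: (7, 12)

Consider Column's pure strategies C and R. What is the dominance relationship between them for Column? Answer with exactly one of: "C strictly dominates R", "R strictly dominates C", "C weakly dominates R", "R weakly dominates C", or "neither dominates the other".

neither dominates the other

Compare C to R across each opponent action: s1: 8>1, s2: 11<12.
C does better at s1 but worse at s2; neither strategy dominates the other.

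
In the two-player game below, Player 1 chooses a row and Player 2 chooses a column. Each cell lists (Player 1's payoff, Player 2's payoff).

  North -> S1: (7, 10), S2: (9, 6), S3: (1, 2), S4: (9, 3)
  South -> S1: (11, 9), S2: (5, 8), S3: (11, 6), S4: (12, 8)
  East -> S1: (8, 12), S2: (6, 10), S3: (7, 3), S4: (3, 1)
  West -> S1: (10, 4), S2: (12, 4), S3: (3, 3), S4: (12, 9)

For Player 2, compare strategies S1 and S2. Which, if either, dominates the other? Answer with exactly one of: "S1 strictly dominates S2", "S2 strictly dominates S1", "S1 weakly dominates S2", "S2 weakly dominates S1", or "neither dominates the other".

S1 weakly dominates S2

Compare S1 to S2 across each choice by Player 1: North: 10>6, South: 9>8, East: 12>10, West: 4=4.
S1 is at least as good everywhere and strictly better somewhere (tied only at West), so S1 weakly but not strictly dominates S2.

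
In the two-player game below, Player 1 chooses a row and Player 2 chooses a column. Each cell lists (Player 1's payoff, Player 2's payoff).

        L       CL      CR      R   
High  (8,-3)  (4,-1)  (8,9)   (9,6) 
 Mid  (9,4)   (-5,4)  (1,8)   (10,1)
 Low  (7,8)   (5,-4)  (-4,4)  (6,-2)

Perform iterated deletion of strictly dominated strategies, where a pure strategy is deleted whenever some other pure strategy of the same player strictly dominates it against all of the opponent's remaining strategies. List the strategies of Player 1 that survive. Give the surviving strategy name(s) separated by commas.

High

Column CL is eliminated: CR beats it against every remaining row (High: 9>-1, Mid: 8>4, Low: 4>-4).
For Player 1, High strictly dominates Low on the remaining columns (L: 8>7, CR: 8>-4, R: 9>6); eliminate Low.
For Player 2, CR strictly dominates L on the remaining rows (High: 9>-3, Mid: 8>4); eliminate L.
Player 2's strategy R is strictly dominated by CR (High: 9>6, Mid: 8>1) and is removed.
For Player 1, High strictly dominates Mid on the remaining columns (CR: 8>1); eliminate Mid.
Among the remaining strategies, none is strictly dominated by another pure strategy of the same player, so the elimination stops.
Surviving strategies — Player 1: {High}; Player 2: {CR}.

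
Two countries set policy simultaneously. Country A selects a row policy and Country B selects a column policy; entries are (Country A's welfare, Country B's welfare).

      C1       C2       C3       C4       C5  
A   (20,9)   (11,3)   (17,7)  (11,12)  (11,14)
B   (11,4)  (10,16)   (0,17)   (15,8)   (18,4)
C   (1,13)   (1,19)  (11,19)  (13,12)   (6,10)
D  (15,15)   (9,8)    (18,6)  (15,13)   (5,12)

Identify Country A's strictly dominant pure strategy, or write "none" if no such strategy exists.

A fails to dominate B at C4 (11<15).
B fails to dominate A at C1 (11<20).
C fails to dominate A at C1 (1<20).
D fails to dominate A at C1 (15<20).
No single strategy dominates all the others.

none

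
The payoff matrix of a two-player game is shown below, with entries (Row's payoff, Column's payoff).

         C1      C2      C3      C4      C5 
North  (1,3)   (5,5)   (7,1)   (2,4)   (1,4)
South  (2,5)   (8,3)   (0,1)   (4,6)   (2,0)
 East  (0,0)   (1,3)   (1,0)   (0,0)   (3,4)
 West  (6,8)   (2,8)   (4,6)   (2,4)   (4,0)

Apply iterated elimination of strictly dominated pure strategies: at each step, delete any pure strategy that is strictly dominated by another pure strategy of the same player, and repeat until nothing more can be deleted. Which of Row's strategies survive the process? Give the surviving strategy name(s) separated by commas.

Row East is eliminated: West beats it against every remaining column (C1: 6>0, C2: 2>1, C3: 4>1, C4: 2>0, C5: 4>3).
For Column, C1 strictly dominates C3 on the remaining rows (North: 3>1, South: 5>1, West: 8>6); eliminate C3.
For Row, South strictly dominates North on the remaining columns (C1: 2>1, C2: 8>5, C4: 4>2, C5: 2>1); eliminate North.
Column C5 is eliminated: C1 beats it against every remaining row (South: 5>0, West: 8>0).
Among the remaining strategies, none is strictly dominated by another pure strategy of the same player, so the elimination stops.
Surviving strategies — Row: {South, West}; Column: {C1, C2, C4}.

South, West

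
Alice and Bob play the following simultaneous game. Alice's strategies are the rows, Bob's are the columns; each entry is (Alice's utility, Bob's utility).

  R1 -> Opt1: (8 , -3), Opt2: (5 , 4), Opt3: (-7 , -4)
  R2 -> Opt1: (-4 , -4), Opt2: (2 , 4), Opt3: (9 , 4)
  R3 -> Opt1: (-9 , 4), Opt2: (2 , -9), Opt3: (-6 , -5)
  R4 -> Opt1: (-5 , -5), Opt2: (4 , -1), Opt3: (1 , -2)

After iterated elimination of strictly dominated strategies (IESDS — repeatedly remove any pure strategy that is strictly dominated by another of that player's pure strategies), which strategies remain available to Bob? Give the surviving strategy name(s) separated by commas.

Opt2, Opt3

For Alice, R4 strictly dominates R3 on the remaining columns (Opt1: -5>-9, Opt2: 4>2, Opt3: 1>-6); eliminate R3.
Bob's strategy Opt1 is strictly dominated by Opt2 (R1: 4>-3, R2: 4>-4, R4: -1>-5) and is removed.
Among the remaining strategies, none is strictly dominated by another pure strategy of the same player, so the elimination stops.
Surviving strategies — Alice: {R1, R2, R4}; Bob: {Opt2, Opt3}.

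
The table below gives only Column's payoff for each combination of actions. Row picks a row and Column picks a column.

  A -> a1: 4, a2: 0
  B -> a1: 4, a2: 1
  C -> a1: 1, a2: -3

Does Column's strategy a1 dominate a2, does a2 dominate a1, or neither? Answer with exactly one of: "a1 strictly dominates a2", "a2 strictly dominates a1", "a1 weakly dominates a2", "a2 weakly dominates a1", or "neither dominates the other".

a1's payoffs vs a2's, by Row's action — A: 4>0, B: 4>1, C: 1>-3.
Every comparison favours a1, so a1 strictly dominates a2.

a1 strictly dominates a2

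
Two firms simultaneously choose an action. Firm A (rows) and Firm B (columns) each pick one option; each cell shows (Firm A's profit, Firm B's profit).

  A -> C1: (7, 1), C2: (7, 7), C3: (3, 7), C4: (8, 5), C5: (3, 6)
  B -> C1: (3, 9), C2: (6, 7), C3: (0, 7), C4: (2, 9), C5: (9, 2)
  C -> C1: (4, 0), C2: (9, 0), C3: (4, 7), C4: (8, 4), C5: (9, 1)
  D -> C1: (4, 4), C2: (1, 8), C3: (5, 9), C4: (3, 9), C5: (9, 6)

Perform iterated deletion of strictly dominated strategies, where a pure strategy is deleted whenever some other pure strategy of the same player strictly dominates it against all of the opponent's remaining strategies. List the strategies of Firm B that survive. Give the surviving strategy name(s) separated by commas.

C2, C3, C4

Firm B's strategy C5 is strictly dominated by C3 (A: 7>6, B: 7>2, C: 7>1, D: 9>6) and is removed.
Firm A's strategy B is strictly dominated by A (C1: 7>3, C2: 7>6, C3: 3>0, C4: 8>2) and is removed.
Column C1 is eliminated: C3 beats it against every remaining row (A: 7>1, C: 7>0, D: 9>4).
Among the remaining strategies, none is strictly dominated by another pure strategy of the same player, so the elimination stops.
Surviving strategies — Firm A: {A, C, D}; Firm B: {C2, C3, C4}.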